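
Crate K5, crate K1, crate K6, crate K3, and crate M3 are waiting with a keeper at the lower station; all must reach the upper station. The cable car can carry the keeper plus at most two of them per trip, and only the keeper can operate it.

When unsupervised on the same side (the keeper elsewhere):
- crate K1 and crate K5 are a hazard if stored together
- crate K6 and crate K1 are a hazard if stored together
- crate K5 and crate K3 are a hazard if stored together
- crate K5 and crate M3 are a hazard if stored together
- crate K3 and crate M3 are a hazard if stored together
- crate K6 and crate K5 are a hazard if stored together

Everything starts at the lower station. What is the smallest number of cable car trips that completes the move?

impossible

Whatever the first load, the items left behind include a forbidden pair without the keeper. No opening move is safe, so no plan exists.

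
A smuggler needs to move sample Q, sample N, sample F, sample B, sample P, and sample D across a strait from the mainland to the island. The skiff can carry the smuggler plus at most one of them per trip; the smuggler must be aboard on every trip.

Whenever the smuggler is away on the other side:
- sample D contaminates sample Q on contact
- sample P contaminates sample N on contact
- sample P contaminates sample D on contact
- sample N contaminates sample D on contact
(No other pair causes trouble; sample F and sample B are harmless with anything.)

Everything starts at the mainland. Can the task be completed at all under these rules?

No

Whatever the first load, the items left behind include a forbidden pair without the smuggler. No opening move is safe, so no plan exists.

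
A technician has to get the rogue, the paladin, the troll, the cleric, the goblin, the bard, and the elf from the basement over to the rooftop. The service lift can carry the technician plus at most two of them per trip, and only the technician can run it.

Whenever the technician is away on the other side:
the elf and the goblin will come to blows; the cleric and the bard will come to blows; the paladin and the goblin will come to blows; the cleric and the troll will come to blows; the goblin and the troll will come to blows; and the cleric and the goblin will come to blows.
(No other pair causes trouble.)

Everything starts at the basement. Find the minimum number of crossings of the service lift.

11

Counting alone: the technician can take at most 2 across per trip to the rooftop, so moving all 7 needs at least 4 loaded trips out, with a return between consecutive ones — at least 7 crossings.
The safety rule pushes this higher. Following every safe sequence of crossings, the most of the 7 that can be at the rooftop as the service lift arrives there on crossings 7, 9 is 5, 6 respectively — never all 7.
So no plan with fewer than 11 crossings exists, and this one achieves 11:
1. Technician goes to the rooftop with the cleric and the goblin.  [the basement: the bard, the elf, the paladin, the rogue, the troll | the rooftop: the cleric, the goblin]
2. Technician goes back to the basement with the cleric.  [the basement: the bard, the cleric, the elf, the paladin, the rogue, the troll | the rooftop: the goblin]
3. Technician goes to the rooftop with the cleric and the rogue.  [the basement: the bard, the elf, the paladin, the troll | the rooftop: the cleric, the goblin, the rogue]
4. Technician goes back to the basement with the cleric.  [the basement: the bard, the cleric, the elf, the paladin, the troll | the rooftop: the goblin, the rogue]
5. Technician goes to the rooftop with the cleric and the paladin.  [the basement: the bard, the elf, the troll | the rooftop: the cleric, the goblin, the paladin, the rogue]
6. Technician goes back to the basement with the goblin.  [the basement: the bard, the elf, the goblin, the troll | the rooftop: the cleric, the paladin, the rogue]
7. Technician goes to the rooftop with the elf and the troll.  [the basement: the bard, the goblin | the rooftop: the cleric, the elf, the paladin, the rogue, the troll]
8. Technician goes back to the basement with the troll.  [the basement: the bard, the goblin, the troll | the rooftop: the cleric, the elf, the paladin, the rogue]
9. Technician goes to the rooftop with the bard and the troll.  [the basement: the goblin | the rooftop: the bard, the cleric, the elf, the paladin, the rogue, the troll]
10. Technician goes back to the basement with the cleric.  [the basement: the cleric, the goblin | the rooftop: the bard, the elf, the paladin, the rogue, the troll]
11. Technician goes to the rooftop with the cleric and the goblin.  [the basement: — | the rooftop: the bard, the cleric, the elf, the goblin, the paladin, the rogue, the troll]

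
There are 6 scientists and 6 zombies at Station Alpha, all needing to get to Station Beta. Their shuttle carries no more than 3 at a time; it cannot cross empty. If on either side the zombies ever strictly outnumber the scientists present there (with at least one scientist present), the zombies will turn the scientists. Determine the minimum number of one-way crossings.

impossible

Following every safe sequence of crossings from the start, the most of the 12 that can be at Station Beta as the shuttle arrives there on crossings 1, 3, 5 is 3, 5, 6 respectively; the best ever achieved is 6 of 12.
From crossing 7 on, no configuration arises that was not already reachable earlier: only 17 distinct safe configurations (who is on which side, and where the shuttle is) can ever be reached, none of them has everyone across, and every continuation just revisits them. They are: 0 scientists + 0 zombies across (shuttle back at the start); 0 scientists + 1 zombie across (shuttle there); 0 scientists + 1 zombie across (shuttle back at the start); 0 scientists + 2 zombies across (shuttle there); 0 scientists + 2 zombies across (shuttle back at the start); 0 scientists + 3 zombies across (shuttle there); 0 scientists + 3 zombies across (shuttle back at the start); 0 scientists + 4 zombies across (shuttle there); 0 scientists + 4 zombies across (shuttle back at the start); 0 scientists + 5 zombies across (shuttle there); 0 scientists + 5 zombies across (shuttle back at the start); 0 scientists + 6 zombies across (shuttle there); 1 scientist + 1 zombie across (shuttle there); 1 scientist + 1 zombie across (shuttle back at the start); 2 scientists + 2 zombies across (shuttle there); 2 scientists + 2 zombies across (shuttle back at the start); 3 scientists + 3 zombies across (shuttle there). So no valid plan exists.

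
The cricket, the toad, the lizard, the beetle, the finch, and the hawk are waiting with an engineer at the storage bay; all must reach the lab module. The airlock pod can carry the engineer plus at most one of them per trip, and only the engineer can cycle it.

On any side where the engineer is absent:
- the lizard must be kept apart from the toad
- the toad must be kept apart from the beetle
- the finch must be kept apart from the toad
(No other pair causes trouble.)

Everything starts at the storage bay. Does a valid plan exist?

Following every safe sequence of crossings from the start, the most of the 6 that can be at the lab module as the airlock pod arrives there on crossings 1, 3, 5, 7 is 1, 2, 3, 4 respectively; the best ever achieved is 4 of 6.
From crossing 9 on, no configuration arises that was not already reachable earlier: only 36 distinct safe configurations (who is on which side, and where the airlock pod is) can ever be reached, none of them has everyone across, and every continuation just revisits them. So no valid plan exists.

No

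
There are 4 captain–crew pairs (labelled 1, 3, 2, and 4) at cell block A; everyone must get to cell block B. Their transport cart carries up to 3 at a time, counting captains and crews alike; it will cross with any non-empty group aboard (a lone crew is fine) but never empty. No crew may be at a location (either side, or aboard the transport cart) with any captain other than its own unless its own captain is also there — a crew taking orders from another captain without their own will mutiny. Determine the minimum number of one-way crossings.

Counting alone: each trip to cell block B takes at most 3 across and each return brings at least 1 back, so after t trips out (and t−1 returns) at most 3t − (t−1) of the 8 are across; that first reaches 8 at t = 4, so at least 7 crossings are needed.
The safety rule pushes this higher. Following every safe sequence of crossings, the most of the 8 that can be at cell block B as the transport cart arrives there on crossing 7 is 7 — never all 8.
So no plan with fewer than 9 crossings exists, and this one achieves 9:
1. captain 1 and crew 1 cross → cell block B.
2. captain 1 crosses ← cell block A.
3. captain 1, captain 3, and crew 3 cross → cell block B.
4. captain 1 and crew 1 cross ← cell block A.
5. captain 1, captain 2, and captain 4 cross → cell block B.
6. crew 3 crosses ← cell block A.
7. crew 1 and crew 3 cross → cell block B.
8. crew 1 crosses ← cell block A.
9. crew 1, crew 2, and crew 4 cross → cell block B.

9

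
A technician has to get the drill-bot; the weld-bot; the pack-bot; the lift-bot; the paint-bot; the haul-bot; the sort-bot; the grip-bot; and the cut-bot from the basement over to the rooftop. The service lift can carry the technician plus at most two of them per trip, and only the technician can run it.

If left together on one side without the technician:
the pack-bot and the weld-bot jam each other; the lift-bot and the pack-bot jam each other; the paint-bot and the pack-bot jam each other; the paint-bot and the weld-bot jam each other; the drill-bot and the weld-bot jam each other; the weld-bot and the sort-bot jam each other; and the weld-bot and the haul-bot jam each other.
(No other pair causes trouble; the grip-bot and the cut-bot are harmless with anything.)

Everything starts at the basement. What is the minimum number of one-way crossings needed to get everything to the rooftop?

15

Counting alone: the technician can take at most 2 across per trip to the rooftop, so moving all 9 needs at least 5 loaded trips out, with a return between consecutive ones — at least 9 crossings.
The safety rule pushes this higher. Following every safe sequence of crossings, the most of the 9 that can be at the rooftop as the service lift arrives there on crossings 9, 11, 13 is 6, 7, 8 respectively — never all 9.
So no plan with fewer than 15 crossings exists, and this one achieves 15:
1. Technician goes to the rooftop with the pack-bot and the weld-bot.
2. Technician goes back to the basement with the weld-bot.
3. Technician goes to the rooftop with the drill-bot and the weld-bot.
4. Technician goes back to the basement with the weld-bot.
5. Technician goes to the rooftop with the haul-bot and the weld-bot.
6. Technician goes back to the basement with the weld-bot.
7. Technician goes to the rooftop with the sort-bot and the weld-bot.
8. Technician goes back to the basement with the weld-bot.
9. Technician goes to the rooftop with the grip-bot and the weld-bot.
10. Technician goes back to the basement with the weld-bot.
11. Technician goes to the rooftop with the cut-bot and the weld-bot.
12. Technician goes back to the basement with the weld-bot.
13. Technician goes to the rooftop with the lift-bot and the paint-bot.
14. Technician goes back to the basement with the pack-bot.
15. Technician goes to the rooftop with the pack-bot and the weld-bot.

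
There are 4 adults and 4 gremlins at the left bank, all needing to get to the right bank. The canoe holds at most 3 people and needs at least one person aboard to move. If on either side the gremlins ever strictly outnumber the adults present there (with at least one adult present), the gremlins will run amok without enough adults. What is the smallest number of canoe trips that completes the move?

9

Counting alone: each trip to the right bank takes at most 3 across and each return brings at least 1 back, so after t trips out (and t−1 returns) at most 3t − (t−1) of the 8 are across; that first reaches 8 at t = 4, so at least 7 crossings are needed.
The safety rule pushes this higher. Following every safe sequence of crossings, the most of the 8 that can be at the right bank as the canoe arrives there on crossing 7 is 7 — never all 8.
So no plan with fewer than 9 crossings exists, and this one achieves 9:
1. 2 gremlins → the right bank.  (the left bank: 4A 2G; the right bank: 0A 2G)
2. 1 gremlin ← the left bank.  (the left bank: 4A 3G; the right bank: 0A 1G)
3. 3 gremlins → the right bank.  (the left bank: 4A 0G; the right bank: 0A 4G)
4. 1 gremlin ← the left bank.  (the left bank: 4A 1G; the right bank: 0A 3G)
5. 3 adults → the right bank.  (the left bank: 1A 1G; the right bank: 3A 3G)
6. 1 adult and 1 gremlin ← the left bank.  (the left bank: 2A 2G; the right bank: 2A 2G)
7. 2 adults → the right bank.  (the left bank: 0A 2G; the right bank: 4A 2G)
8. 1 gremlin ← the left bank.  (the left bank: 0A 3G; the right bank: 4A 1G)
9. 3 gremlins → the right bank.  (the left bank: 0A 0G; the right bank: 4A 4G)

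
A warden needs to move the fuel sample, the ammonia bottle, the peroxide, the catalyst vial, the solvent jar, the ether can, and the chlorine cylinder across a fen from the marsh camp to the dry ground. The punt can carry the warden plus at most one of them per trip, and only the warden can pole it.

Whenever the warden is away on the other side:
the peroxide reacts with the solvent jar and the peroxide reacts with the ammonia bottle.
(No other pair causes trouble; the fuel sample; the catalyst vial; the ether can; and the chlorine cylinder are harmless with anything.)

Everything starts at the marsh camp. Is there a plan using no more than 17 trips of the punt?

Yes — this plan uses 15 crossings (≤ 17):
1. Warden goes to the dry ground with the peroxide.
2. Warden goes back to the marsh camp alone.
3. Warden goes to the dry ground with the fuel sample.
4. Warden goes back to the marsh camp alone.
5. Warden goes to the dry ground with the ammonia bottle.
6. Warden goes back to the marsh camp with the peroxide.
7. Warden goes to the dry ground with the solvent jar.
8. Warden goes back to the marsh camp alone.
9. Warden goes to the dry ground with the catalyst vial.
10. Warden goes back to the marsh camp alone.
11. Warden goes to the dry ground with the ether can.
12. Warden goes back to the marsh camp alone.
13. Warden goes to the dry ground with the chlorine cylinder.
14. Warden goes back to the marsh camp alone.
15. Warden goes to the dry ground with the peroxide.

Yes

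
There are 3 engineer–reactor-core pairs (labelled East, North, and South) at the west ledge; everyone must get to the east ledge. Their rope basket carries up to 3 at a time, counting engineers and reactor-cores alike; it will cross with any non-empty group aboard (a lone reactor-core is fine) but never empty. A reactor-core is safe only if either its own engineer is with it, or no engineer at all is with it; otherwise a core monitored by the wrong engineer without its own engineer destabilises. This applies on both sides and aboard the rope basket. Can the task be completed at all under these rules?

1. engineer East and reactor-core East cross → the east ledge.
2. engineer East crosses ← the west ledge.
3. engineer East, engineer North, and engineer South cross → the east ledge.
4. reactor-core East crosses ← the west ledge.
5. reactor-core East, reactor-core North, and reactor-core South cross → the east ledge.

Yes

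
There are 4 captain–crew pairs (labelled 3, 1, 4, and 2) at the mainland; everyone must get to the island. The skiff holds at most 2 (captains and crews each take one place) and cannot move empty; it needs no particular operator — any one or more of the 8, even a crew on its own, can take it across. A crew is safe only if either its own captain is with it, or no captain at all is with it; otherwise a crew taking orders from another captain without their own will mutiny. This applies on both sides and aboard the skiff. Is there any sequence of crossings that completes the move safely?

Following every safe sequence of crossings from the start, the most of the 8 that can be at the island as the skiff arrives there on crossings 1, 3, 5 is 2, 3, 4 respectively; the best ever achieved is 4 of 8.
From crossing 7 on, no configuration arises that was not already reachable earlier: only 44 distinct safe configurations (who is on which side, and where the skiff is) can ever be reached, none of them has everyone across, and every continuation just revisits them. So no valid plan exists.

No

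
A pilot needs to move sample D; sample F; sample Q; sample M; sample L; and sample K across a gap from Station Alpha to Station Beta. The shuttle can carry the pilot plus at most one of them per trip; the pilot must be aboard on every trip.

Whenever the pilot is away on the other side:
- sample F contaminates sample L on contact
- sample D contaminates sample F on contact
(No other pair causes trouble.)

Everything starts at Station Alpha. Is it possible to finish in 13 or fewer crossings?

Yes — this plan uses 13 crossings (≤ 13):
1. Pilot goes to Station Beta with sample F.  [Station Alpha: sample D, sample K, sample L, sample M, sample Q | Station Beta: sample F]
2. Pilot goes back to Station Alpha alone.  [Station Alpha: sample D, sample K, sample L, sample M, sample Q | Station Beta: sample F]
3. Pilot goes to Station Beta with sample D.  [Station Alpha: sample K, sample L, sample M, sample Q | Station Beta: sample D, sample F]
4. Pilot goes back to Station Alpha with sample F.  [Station Alpha: sample F, sample K, sample L, sample M, sample Q | Station Beta: sample D]
5. Pilot goes to Station Beta with sample L.  [Station Alpha: sample F, sample K, sample M, sample Q | Station Beta: sample D, sample L]
6. Pilot goes back to Station Alpha alone.  [Station Alpha: sample F, sample K, sample M, sample Q | Station Beta: sample D, sample L]
7. Pilot goes to Station Beta with sample Q.  [Station Alpha: sample F, sample K, sample M | Station Beta: sample D, sample L, sample Q]
8. Pilot goes back to Station Alpha alone.  [Station Alpha: sample F, sample K, sample M | Station Beta: sample D, sample L, sample Q]
9. Pilot goes to Station Beta with sample M.  [Station Alpha: sample F, sample K | Station Beta: sample D, sample L, sample M, sample Q]
10. Pilot goes back to Station Alpha alone.  [Station Alpha: sample F, sample K | Station Beta: sample D, sample L, sample M, sample Q]
11. Pilot goes to Station Beta with sample K.  [Station Alpha: sample F | Station Beta: sample D, sample K, sample L, sample M, sample Q]
12. Pilot goes back to Station Alpha alone.  [Station Alpha: sample F | Station Beta: sample D, sample K, sample L, sample M, sample Q]
13. Pilot goes to Station Beta with sample F.  [Station Alpha: — | Station Beta: sample D, sample F, sample K, sample L, sample M, sample Q]

Yes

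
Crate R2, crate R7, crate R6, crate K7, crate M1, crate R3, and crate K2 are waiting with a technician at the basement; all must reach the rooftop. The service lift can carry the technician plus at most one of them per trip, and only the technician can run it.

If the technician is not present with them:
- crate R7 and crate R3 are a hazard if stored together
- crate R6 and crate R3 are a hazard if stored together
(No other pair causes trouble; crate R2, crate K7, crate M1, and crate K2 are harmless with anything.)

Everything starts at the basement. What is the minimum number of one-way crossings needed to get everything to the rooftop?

15

Counting alone: the technician can take at most 1 across per trip to the rooftop, so moving all 7 needs at least 7 loaded trips out, with a return between consecutive ones — at least 13 crossings.
The safety rule pushes this higher. Following every safe sequence of crossings, the most of the 7 that can be at the rooftop as the service lift arrives there on crossing 13 is 6 — never all 7.
So no plan with fewer than 15 crossings exists, and this one achieves 15:
1. Technician goes to the rooftop with crate R3.
2. Technician goes back to the basement alone.
3. Technician goes to the rooftop with crate R2.
4. Technician goes back to the basement alone.
5. Technician goes to the rooftop with crate R7.
6. Technician goes back to the basement with crate R3.
7. Technician goes to the rooftop with crate R6.
8. Technician goes back to the basement alone.
9. Technician goes to the rooftop with crate K7.
10. Technician goes back to the basement alone.
11. Technician goes to the rooftop with crate M1.
12. Technician goes back to the basement alone.
13. Technician goes to the rooftop with crate K2.
14. Technician goes back to the basement alone.
15. Technician goes to the rooftop with crate R3.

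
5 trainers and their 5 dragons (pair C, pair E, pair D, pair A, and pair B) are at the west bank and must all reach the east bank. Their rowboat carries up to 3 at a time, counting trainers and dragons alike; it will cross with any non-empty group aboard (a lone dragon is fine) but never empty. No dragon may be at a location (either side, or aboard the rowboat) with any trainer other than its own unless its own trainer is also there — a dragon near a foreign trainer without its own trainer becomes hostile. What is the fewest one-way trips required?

Counting alone: each trip to the east bank takes at most 3 across and each return brings at least 1 back, so after t trips out (and t−1 returns) at most 3t − (t−1) of the 10 are across; that first reaches 10 at t = 5, so at least 9 crossings are needed.
The safety rule pushes this higher. Following every safe sequence of crossings, the most of the 10 that can be at the east bank as the rowboat arrives there on crossing 9 is 9 — never all 10.
So no plan with fewer than 11 crossings exists, and this one achieves 11:
1. dragon C and trainer C cross → the east bank.
2. trainer C crosses ← the west bank.
3. dragon A, dragon D, and dragon E cross → the east bank.
4. dragon C crosses ← the west bank.
5. trainer A, trainer D, and trainer E cross → the east bank.
6. dragon E and trainer E cross ← the west bank.
7. trainer B, trainer C, and trainer E cross → the east bank.
8. dragon D crosses ← the west bank.
9. dragon C and dragon E cross → the east bank.
10. dragon C crosses ← the west bank.
11. dragon B, dragon C, and dragon D cross → the east bank.

11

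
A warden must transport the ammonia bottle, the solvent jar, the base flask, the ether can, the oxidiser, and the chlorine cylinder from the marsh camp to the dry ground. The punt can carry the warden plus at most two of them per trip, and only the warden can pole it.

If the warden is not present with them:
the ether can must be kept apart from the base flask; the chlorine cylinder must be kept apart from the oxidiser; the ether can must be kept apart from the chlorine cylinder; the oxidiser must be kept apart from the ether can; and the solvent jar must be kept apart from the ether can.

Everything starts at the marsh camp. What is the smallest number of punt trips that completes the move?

Counting alone: the warden can take at most 2 across per trip to the dry ground, so moving all 6 needs at least 3 loaded trips out, with a return between consecutive ones — at least 5 crossings.
The safety rule pushes this higher. Following every safe sequence of crossings, the most of the 6 that can be at the dry ground as the punt arrives there on crossings 5, 7 is 4, 5 respectively — never all 6.
So no plan with fewer than 9 crossings exists, and this one achieves 9:
1. Warden goes to the dry ground with the ether can and the oxidiser.  [the marsh camp: the ammonia bottle, the base flask, the chlorine cylinder, the solvent jar | the dry ground: the ether can, the oxidiser]
2. Warden goes back to the marsh camp with the ether can.  [the marsh camp: the ammonia bottle, the base flask, the chlorine cylinder, the ether can, the solvent jar | the dry ground: the oxidiser]
3. Warden goes to the dry ground with the ammonia bottle and the ether can.  [the marsh camp: the base flask, the chlorine cylinder, the solvent jar | the dry ground: the ammonia bottle, the ether can, the oxidiser]
4. Warden goes back to the marsh camp with the ether can.  [the marsh camp: the base flask, the chlorine cylinder, the ether can, the solvent jar | the dry ground: the ammonia bottle, the oxidiser]
5. Warden goes to the dry ground with the ether can and the solvent jar.  [the marsh camp: the base flask, the chlorine cylinder | the dry ground: the ammonia bottle, the ether can, the oxidiser, the solvent jar]
6. Warden goes back to the marsh camp with the ether can.  [the marsh camp: the base flask, the chlorine cylinder, the ether can | the dry ground: the ammonia bottle, the oxidiser, the solvent jar]
7. Warden goes to the dry ground with the base flask and the ether can.  [the marsh camp: the chlorine cylinder | the dry ground: the ammonia bottle, the base flask, the ether can, the oxidiser, the solvent jar]
8. Warden goes back to the marsh camp with the ether can.  [the marsh camp: the chlorine cylinder, the ether can | the dry ground: the ammonia bottle, the base flask, the oxidiser, the solvent jar]
9. Warden goes to the dry ground with the chlorine cylinder and the ether can.  [the marsh camp: — | the dry ground: the ammonia bottle, the base flask, the chlorine cylinder, the ether can, the oxidiser, the solvent jar]

9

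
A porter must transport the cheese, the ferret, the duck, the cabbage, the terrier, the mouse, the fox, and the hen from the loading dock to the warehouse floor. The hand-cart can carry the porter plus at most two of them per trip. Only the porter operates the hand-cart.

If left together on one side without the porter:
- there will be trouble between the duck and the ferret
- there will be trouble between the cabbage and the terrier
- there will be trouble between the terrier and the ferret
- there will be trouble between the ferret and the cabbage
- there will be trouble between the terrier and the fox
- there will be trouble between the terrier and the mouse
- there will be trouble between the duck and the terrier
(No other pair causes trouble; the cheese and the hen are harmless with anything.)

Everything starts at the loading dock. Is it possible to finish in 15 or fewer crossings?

Yes — this plan uses 13 crossings (≤ 15):
1. Porter goes to the warehouse floor with the ferret and the terrier.
2. Porter goes back to the loading dock with the ferret.
3. Porter goes to the warehouse floor with the cheese and the ferret.
4. Porter goes back to the loading dock with the ferret.
5. Porter goes to the warehouse floor with the ferret and the mouse.
6. Porter goes back to the loading dock with the terrier.
7. Porter goes to the warehouse floor with the fox and the terrier.
8. Porter goes back to the loading dock with the terrier.
9. Porter goes to the warehouse floor with the cabbage and the duck.
10. Porter goes back to the loading dock with the ferret.
11. Porter goes to the warehouse floor with the ferret and the hen.
12. Porter goes back to the loading dock with the ferret.
13. Porter goes to the warehouse floor with the ferret and the terrier.

Yes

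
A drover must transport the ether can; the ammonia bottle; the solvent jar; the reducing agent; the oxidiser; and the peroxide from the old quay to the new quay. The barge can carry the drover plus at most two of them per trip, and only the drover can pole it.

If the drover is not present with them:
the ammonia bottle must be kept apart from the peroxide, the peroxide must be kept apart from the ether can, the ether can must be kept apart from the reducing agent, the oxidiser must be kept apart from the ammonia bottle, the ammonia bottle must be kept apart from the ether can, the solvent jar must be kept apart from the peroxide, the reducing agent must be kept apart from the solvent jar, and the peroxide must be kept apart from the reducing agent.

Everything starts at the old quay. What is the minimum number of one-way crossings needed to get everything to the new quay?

impossible

Whatever the first load, the items left behind include a forbidden pair without the drover. No opening move is safe, so no plan exists.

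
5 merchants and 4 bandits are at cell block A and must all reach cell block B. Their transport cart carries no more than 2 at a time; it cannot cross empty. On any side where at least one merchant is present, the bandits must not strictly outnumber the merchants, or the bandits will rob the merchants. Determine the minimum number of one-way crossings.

15

Counting alone: each trip to cell block B takes at most 2 across and each return brings at least 1 back, so after t trips out (and t−1 returns) at most 2t − (t−1) of the 9 are across; that first reaches 9 at t = 8, so at least 15 crossings are needed.
The plan below uses exactly 15 crossings, so it is optimal:
1. 2 bandits → cell block B.  (cell block A: 5M 2B; cell block B: 0M 2B)
2. 1 bandit ← cell block A.  (cell block A: 5M 3B; cell block B: 0M 1B)
3. 2 bandits → cell block B.  (cell block A: 5M 1B; cell block B: 0M 3B)
4. 1 bandit ← cell block A.  (cell block A: 5M 2B; cell block B: 0M 2B)
5. 2 merchants → cell block B.  (cell block A: 3M 2B; cell block B: 2M 2B)
6. 1 bandit ← cell block A.  (cell block A: 3M 3B; cell block B: 2M 1B)
7. 1 merchant and 1 bandit → cell block B.  (cell block A: 2M 2B; cell block B: 3M 2B)
8. 1 merchant ← cell block A.  (cell block A: 3M 2B; cell block B: 2M 2B)
9. 1 merchant and 1 bandit → cell block B.  (cell block A: 2M 1B; cell block B: 3M 3B)
10. 1 bandit ← cell block A.  (cell block A: 2M 2B; cell block B: 3M 2B)
11. 1 merchant and 1 bandit → cell block B.  (cell block A: 1M 1B; cell block B: 4M 3B)
12. 1 merchant ← cell block A.  (cell block A: 2M 1B; cell block B: 3M 3B)
13. 1 merchant and 1 bandit → cell block B.  (cell block A: 1M 0B; cell block B: 4M 4B)
14. 1 bandit ← cell block A.  (cell block A: 1M 1B; cell block B: 4M 3B)
15. 1 merchant and 1 bandit → cell block B.  (cell block A: 0M 0B; cell block B: 5M 4B)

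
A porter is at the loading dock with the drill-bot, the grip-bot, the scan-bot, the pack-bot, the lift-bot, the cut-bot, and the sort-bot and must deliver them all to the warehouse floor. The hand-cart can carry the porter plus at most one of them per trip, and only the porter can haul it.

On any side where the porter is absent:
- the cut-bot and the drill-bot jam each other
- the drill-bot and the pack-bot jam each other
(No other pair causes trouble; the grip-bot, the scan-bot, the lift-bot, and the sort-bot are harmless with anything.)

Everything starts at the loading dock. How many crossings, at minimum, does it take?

Counting alone: the porter can take at most 1 across per trip to the warehouse floor, so moving all 7 needs at least 7 loaded trips out, with a return between consecutive ones — at least 13 crossings.
The safety rule pushes this higher. Following every safe sequence of crossings, the most of the 7 that can be at the warehouse floor as the hand-cart arrives there on crossing 13 is 6 — never all 7.
So no plan with fewer than 15 crossings exists, and this one achieves 15:
1. Porter goes to the warehouse floor with the drill-bot.
2. Porter goes back to the loading dock alone.
3. Porter goes to the warehouse floor with the grip-bot.
4. Porter goes back to the loading dock alone.
5. Porter goes to the warehouse floor with the scan-bot.
6. Porter goes back to the loading dock alone.
7. Porter goes to the warehouse floor with the pack-bot.
8. Porter goes back to the loading dock with the drill-bot.
9. Porter goes to the warehouse floor with the cut-bot.
10. Porter goes back to the loading dock alone.
11. Porter goes to the warehouse floor with the lift-bot.
12. Porter goes back to the loading dock alone.
13. Porter goes to the warehouse floor with the sort-bot.
14. Porter goes back to the loading dock alone.
15. Porter goes to the warehouse floor with the drill-bot.

15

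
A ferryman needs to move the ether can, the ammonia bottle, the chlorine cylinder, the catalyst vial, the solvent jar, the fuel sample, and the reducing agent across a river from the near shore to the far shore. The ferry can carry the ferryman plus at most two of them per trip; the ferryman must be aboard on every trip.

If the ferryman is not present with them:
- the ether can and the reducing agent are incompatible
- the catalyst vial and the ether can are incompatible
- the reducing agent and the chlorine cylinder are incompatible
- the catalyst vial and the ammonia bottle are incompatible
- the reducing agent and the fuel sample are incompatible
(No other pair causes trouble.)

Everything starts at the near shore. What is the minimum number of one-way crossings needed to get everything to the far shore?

Counting alone: the ferryman can take at most 2 across per trip to the far shore, so moving all 7 needs at least 4 loaded trips out, with a return between consecutive ones — at least 7 crossings.
The safety rule pushes this higher. Following every safe sequence of crossings, the most of the 7 that can be at the far shore as the ferry arrives there on crossing 7 is 6 — never all 7.
So no plan with fewer than 9 crossings exists, and this one achieves 9:
1. Ferryman goes to the far shore with the catalyst vial and the reducing agent.  [the near shore: the ammonia bottle, the chlorine cylinder, the ether can, the fuel sample, the solvent jar | the far shore: the catalyst vial, the reducing agent]
2. Ferryman goes back to the near shore alone.  [the near shore: the ammonia bottle, the chlorine cylinder, the ether can, the fuel sample, the solvent jar | the far shore: the catalyst vial, the reducing agent]
3. Ferryman goes to the far shore with the ammonia bottle.  [the near shore: the chlorine cylinder, the ether can, the fuel sample, the solvent jar | the far shore: the ammonia bottle, the catalyst vial, the reducing agent]
4. Ferryman goes back to the near shore with the catalyst vial.  [the near shore: the catalyst vial, the chlorine cylinder, the ether can, the fuel sample, the solvent jar | the far shore: the ammonia bottle, the reducing agent]
5. Ferryman goes to the far shore with the chlorine cylinder and the ether can.  [the near shore: the catalyst vial, the fuel sample, the solvent jar | the far shore: the ammonia bottle, the chlorine cylinder, the ether can, the reducing agent]
6. Ferryman goes back to the near shore with the reducing agent.  [the near shore: the catalyst vial, the fuel sample, the reducing agent, the solvent jar | the far shore: the ammonia bottle, the chlorine cylinder, the ether can]
7. Ferryman goes to the far shore with the fuel sample and the solvent jar.  [the near shore: the catalyst vial, the reducing agent | the far shore: the ammonia bottle, the chlorine cylinder, the ether can, the fuel sample, the solvent jar]
8. Ferryman goes back to the near shore alone.  [the near shore: the catalyst vial, the reducing agent | the far shore: the ammonia bottle, the chlorine cylinder, the ether can, the fuel sample, the solvent jar]
9. Ferryman goes to the far shore with the catalyst vial and the reducing agent.  [the near shore: — | the far shore: the ammonia bottle, the catalyst vial, the chlorine cylinder, the ether can, the fuel sample, the reducing agent, the solvent jar]

9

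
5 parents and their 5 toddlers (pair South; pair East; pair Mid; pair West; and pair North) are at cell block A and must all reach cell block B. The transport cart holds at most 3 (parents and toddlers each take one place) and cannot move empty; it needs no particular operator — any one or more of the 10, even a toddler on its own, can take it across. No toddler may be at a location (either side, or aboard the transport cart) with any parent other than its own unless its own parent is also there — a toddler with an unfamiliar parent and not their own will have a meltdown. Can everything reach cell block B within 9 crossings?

No

Counting alone: each trip to cell block B takes at most 3 across and each return brings at least 1 back, so after t trips out (and t−1 returns) at most 3t − (t−1) of the 10 are across; that first reaches 10 at t = 5, so at least 9 crossings are needed.
The safety rule pushes this higher. Following every safe sequence of crossings, the most of the 10 that can be at cell block B as the transport cart arrives there on crossing 9 is 9 — never all 10.
So the move cannot be finished within 9 crossings. (The shortest complete plan takes 11:)
1. parent South and toddler South cross → cell block B.
2. parent South crosses ← cell block A.
3. toddler East, toddler Mid, and toddler West cross → cell block B.
4. toddler South crosses ← cell block A.
5. parent East, parent Mid, and parent West cross → cell block B.
6. parent East and toddler East cross ← cell block A.
7. parent East, parent North, and parent South cross → cell block B.
8. toddler Mid crosses ← cell block A.
9. toddler East and toddler South cross → cell block B.
10. toddler South crosses ← cell block A.
11. toddler Mid, toddler North, and toddler South cross → cell block B.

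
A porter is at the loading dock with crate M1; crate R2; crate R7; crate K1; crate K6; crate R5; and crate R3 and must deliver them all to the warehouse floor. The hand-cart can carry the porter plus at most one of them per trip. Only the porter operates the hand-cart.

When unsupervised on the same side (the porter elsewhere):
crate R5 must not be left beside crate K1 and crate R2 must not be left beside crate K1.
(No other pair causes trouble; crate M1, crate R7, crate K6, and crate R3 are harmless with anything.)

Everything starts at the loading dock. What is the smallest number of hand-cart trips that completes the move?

15

Counting alone: the porter can take at most 1 across per trip to the warehouse floor, so moving all 7 needs at least 7 loaded trips out, with a return between consecutive ones — at least 13 crossings.
The safety rule pushes this higher. Following every safe sequence of crossings, the most of the 7 that can be at the warehouse floor as the hand-cart arrives there on crossing 13 is 6 — never all 7.
So no plan with fewer than 15 crossings exists, and this one achieves 15:
1. Porter goes to the warehouse floor with crate K1.  [the loading dock: crate K6, crate M1, crate R2, crate R3, crate R5, crate R7 | the warehouse floor: crate K1]
2. Porter goes back to the loading dock alone.  [the loading dock: crate K6, crate M1, crate R2, crate R3, crate R5, crate R7 | the warehouse floor: crate K1]
3. Porter goes to the warehouse floor with crate M1.  [the loading dock: crate K6, crate R2, crate R3, crate R5, crate R7 | the warehouse floor: crate K1, crate M1]
4. Porter goes back to the loading dock alone.  [the loading dock: crate K6, crate R2, crate R3, crate R5, crate R7 | the warehouse floor: crate K1, crate M1]
5. Porter goes to the warehouse floor with crate R2.  [the loading dock: crate K6, crate R3, crate R5, crate R7 | the warehouse floor: crate K1, crate M1, crate R2]
6. Porter goes back to the loading dock with crate K1.  [the loading dock: crate K1, crate K6, crate R3, crate R5, crate R7 | the warehouse floor: crate M1, crate R2]
7. Porter goes to the warehouse floor with crate R5.  [the loading dock: crate K1, crate K6, crate R3, crate R7 | the warehouse floor: crate M1, crate R2, crate R5]
8. Porter goes back to the loading dock alone.  [the loading dock: crate K1, crate K6, crate R3, crate R7 | the warehouse floor: crate M1, crate R2, crate R5]
9. Porter goes to the warehouse floor with crate R7.  [the loading dock: crate K1, crate K6, crate R3 | the warehouse floor: crate M1, crate R2, crate R5, crate R7]
10. Porter goes back to the loading dock alone.  [the loading dock: crate K1, crate K6, crate R3 | the warehouse floor: crate M1, crate R2, crate R5, crate R7]
11. Porter goes to the warehouse floor with crate K6.  [the loading dock: crate K1, crate R3 | the warehouse floor: crate K6, crate M1, crate R2, crate R5, crate R7]
12. Porter goes back to the loading dock alone.  [the loading dock: crate K1, crate R3 | the warehouse floor: crate K6, crate M1, crate R2, crate R5, crate R7]
13. Porter goes to the warehouse floor with crate R3.  [the loading dock: crate K1 | the warehouse floor: crate K6, crate M1, crate R2, crate R3, crate R5, crate R7]
14. Porter goes back to the loading dock alone.  [the loading dock: crate K1 | the warehouse floor: crate K6, crate M1, crate R2, crate R3, crate R5, crate R7]
15. Porter goes to the warehouse floor with crate K1.  [the loading dock: — | the warehouse floor: crate K1, crate K6, crate M1, crate R2, crate R3, crate R5, crate R7]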